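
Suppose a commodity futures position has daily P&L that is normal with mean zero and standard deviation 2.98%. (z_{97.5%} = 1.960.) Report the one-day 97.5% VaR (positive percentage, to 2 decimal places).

5.84%

VaR = z·σ = 1.960 × 2.98% = 5.841%.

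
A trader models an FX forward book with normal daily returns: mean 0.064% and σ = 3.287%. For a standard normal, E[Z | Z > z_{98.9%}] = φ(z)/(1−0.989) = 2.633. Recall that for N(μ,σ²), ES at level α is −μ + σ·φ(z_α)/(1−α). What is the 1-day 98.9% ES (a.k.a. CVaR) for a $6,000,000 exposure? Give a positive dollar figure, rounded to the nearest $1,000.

$515,000

ES = −(0.064%) + 3.287% × 2.633 = 8.591%.
On $6,000,000: 0.08591 × $6,000,000 = $515,460.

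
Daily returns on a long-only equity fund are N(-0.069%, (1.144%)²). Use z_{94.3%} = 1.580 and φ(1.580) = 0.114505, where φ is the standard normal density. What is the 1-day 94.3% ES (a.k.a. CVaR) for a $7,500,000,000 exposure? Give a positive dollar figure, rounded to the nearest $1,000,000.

$178,000,000

Tail multiplier: φ(z)/(1−α) = 0.114505 / 0.057 = 2.009.
ES = −(-0.069%) + 1.144% × 2.009 = 2.367%.
On $7,500,000,000: 0.02367 × $7,500,000,000 = $177,525,000.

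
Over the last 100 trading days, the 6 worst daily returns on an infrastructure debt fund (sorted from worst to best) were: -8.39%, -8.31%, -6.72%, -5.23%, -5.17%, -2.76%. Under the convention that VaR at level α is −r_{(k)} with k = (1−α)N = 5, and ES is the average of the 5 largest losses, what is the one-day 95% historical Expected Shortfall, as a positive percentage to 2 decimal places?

The 5 worst returns sum to -33.82%.
ES = −(-33.82%) / 5 = 6.764% ≈ 6.76%.

6.76%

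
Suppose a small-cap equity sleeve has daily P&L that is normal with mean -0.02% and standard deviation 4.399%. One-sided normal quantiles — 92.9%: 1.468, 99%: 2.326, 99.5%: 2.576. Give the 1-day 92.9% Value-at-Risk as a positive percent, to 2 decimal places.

VaR = −μ + z·σ = −(-0.02%) + 1.468 × 4.399% = 6.478%.

6.48%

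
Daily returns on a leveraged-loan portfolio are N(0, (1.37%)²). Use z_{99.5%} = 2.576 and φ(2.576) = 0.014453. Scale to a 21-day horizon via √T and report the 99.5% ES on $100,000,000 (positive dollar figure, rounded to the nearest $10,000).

$18,150,000

σ_{21d} = 1.37% × √21 = 6.278%.
ES multiplier = φ(z)/(1−α) = 0.014453/0.005 = 2.891.
ES = 6.278% × 2.891 = 18.150%; on $100,000,000: $18,150,000.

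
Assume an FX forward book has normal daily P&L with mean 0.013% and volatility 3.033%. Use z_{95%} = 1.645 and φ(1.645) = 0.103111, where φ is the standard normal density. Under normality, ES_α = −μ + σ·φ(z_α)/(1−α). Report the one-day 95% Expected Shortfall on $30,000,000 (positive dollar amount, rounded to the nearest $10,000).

$1,870,000

Tail multiplier: φ(z)/(1−α) = 0.103111 / 0.05 = 2.062.
ES = −(0.013%) + 3.033% × 2.062 = 6.241%.
On $30,000,000: 0.06241 × $30,000,000 = $1,872,300.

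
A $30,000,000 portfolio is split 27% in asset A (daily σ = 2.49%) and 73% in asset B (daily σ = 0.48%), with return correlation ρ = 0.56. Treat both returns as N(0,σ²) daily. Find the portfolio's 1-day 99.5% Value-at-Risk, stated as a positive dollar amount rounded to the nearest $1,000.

$708,000

σ_p² = 0.27²·2.49² + 0.73²·0.48² + 2·0.56·0.27·0.73·2.49·0.48 = 0.8386 (%²).
σ_p = √0.8386 = 0.916%.
At 99.5%, z = 2.576.
VaR = 2.576 × 0.916% = 2.360%; on $30,000,000 that is $708,000.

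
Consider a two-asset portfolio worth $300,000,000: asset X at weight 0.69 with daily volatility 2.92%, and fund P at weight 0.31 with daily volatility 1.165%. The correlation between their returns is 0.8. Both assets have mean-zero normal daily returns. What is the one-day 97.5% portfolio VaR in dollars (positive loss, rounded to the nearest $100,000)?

σ_p² = 0.69²·2.92² + 0.31²·1.165² + 2·0.8·0.69·0.31·2.92·1.165 = 5.3541 (%²).
σ_p = √5.3541 = 2.314%.
At 97.5%, z = 1.960.
VaR = 1.960 × 2.314% = 4.535%; on $300,000,000 that is $13,605,000.

$13,600,000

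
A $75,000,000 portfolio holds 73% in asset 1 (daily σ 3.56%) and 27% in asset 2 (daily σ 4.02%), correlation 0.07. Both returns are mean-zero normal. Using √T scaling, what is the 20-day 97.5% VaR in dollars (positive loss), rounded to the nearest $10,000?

σ_p = √(0.73²·3.56² + 0.27²·4.02² + 2·0.07·0.73·0.27·3.56·4.02) = 2.886%.
σ_{20d} = 2.886% × √20 = 12.907%.
z(97.5%) = 1.960.
VaR = 1.960 × 12.907% = 25.298%; on $75,000,000 that is $18,973,500.

$18,970,000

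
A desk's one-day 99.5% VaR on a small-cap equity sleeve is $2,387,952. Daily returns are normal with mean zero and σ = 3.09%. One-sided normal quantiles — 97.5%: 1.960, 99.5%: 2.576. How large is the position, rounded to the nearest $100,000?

$30,000,000

VaR as a fraction of value: z·σ = 2.576 × 3.09% = 7.95984%.
Position = $2,387,952 / 0.0795984 = $30,000,000.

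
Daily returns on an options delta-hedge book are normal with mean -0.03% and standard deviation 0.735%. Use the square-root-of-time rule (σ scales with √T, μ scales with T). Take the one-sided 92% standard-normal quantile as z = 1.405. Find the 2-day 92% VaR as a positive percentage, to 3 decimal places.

σ_{2d} = 0.735% × √2 = 1.039%; μ_{2d} = 2 × -0.03% = -0.060%.
VaR = −(-0.060%) + 1.405 × 1.039% = 1.520%.

1.520%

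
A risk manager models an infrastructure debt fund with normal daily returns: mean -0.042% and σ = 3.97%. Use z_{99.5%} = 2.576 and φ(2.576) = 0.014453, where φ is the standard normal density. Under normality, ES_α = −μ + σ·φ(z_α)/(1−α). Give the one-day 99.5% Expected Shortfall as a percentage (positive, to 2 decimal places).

Tail multiplier: φ(z)/(1−α) = 0.014453 / 0.005 = 2.891.
ES = −(-0.042%) + 3.97% × 2.891 = 11.519%.

11.52%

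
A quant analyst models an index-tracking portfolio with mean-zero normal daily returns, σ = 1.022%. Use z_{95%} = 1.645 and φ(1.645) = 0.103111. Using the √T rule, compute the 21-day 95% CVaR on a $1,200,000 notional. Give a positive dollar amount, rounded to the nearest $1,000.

$116,000

σ_{21d} = 1.022% × √21 = 4.683%.
ES multiplier = φ(z)/(1−α) = 0.103111/0.05 = 2.062.
ES = 4.683% × 2.062 = 9.656%; on $1,200,000: $115,872.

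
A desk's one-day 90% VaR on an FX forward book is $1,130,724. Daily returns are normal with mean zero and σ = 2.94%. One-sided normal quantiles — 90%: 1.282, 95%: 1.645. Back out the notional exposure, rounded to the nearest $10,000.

$30,000,000

VaR as a fraction of value: z·σ = 1.282 × 2.94% = 3.76908%.
Position = $1,130,724 / 0.0376908 = $30,000,000.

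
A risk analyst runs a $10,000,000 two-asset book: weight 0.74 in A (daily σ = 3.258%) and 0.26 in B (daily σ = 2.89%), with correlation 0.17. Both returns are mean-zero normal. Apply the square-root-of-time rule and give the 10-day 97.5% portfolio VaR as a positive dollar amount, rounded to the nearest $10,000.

$1,640,000

σ_p = √(0.74²·3.258² + 0.26²·2.89² + 2·0.17·0.74·0.26·3.258·2.89) = 2.644%.
σ_{10d} = 2.644% × √10 = 8.361%.
z(97.5%) = 1.960.
VaR = 1.960 × 8.361% = 16.388%; on $10,000,000 that is $1,638,800.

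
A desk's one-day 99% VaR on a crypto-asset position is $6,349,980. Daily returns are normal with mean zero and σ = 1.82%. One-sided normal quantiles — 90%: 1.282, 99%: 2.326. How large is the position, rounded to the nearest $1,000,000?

VaR as a fraction of value: z·σ = 2.326 × 1.82% = 4.23332%.
Position = $6,349,980 / 0.0423332 = $150,000,000.

$150,000,000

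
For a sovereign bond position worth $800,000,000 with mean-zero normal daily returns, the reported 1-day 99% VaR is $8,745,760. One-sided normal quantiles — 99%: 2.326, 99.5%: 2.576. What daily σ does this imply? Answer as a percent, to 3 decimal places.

VaR as a fraction: $8,745,760 / $800,000,000 = 1.093%.
σ = VaR / z = 1.093% / 2.326 = 0.470%.

0.470%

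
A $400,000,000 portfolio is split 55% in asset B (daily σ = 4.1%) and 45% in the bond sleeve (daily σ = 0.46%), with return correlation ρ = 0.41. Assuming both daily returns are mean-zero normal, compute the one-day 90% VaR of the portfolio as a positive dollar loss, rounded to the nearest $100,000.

σ_p² = 0.55²·4.1² + 0.45²·0.46² + 2·0.41·0.55·0.45·4.1·0.46 = 5.5106 (%²).
σ_p = √5.5106 = 2.347%.
At 90%, z = 1.282.
VaR = 1.282 × 2.347% = 3.009%; on $400,000,000 that is $12,036,000.

$12,000,000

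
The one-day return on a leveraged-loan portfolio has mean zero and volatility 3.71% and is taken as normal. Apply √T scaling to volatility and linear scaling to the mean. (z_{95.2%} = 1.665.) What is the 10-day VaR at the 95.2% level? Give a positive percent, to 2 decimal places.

19.53%

σ_{10d} = 3.71% × √10 = 11.732%.
VaR = 1.665 × 11.732% = 19.534%.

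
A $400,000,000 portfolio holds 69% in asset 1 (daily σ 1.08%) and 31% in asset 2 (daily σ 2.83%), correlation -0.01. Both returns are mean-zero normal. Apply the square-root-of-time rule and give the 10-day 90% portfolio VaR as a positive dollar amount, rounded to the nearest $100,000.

$18,600,000

σ_p = √(0.69²·1.08² + 0.31²·2.83² + 2·-0.01·0.69·0.31·1.08·2.83) = 1.145%.
σ_{10d} = 1.145% × √10 = 3.621%.
z(90%) = 1.282.
VaR = 1.282 × 3.621% = 4.642%; on $400,000,000 that is $18,568,000.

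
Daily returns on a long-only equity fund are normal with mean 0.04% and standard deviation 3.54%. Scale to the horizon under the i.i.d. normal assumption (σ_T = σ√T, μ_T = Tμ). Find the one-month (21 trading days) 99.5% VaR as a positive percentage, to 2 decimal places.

40.95%

At 99.5%, z = 2.576.
σ_{21d} = 3.54% × √21 = 16.222%; μ_{21d} = 21 × 0.04% = 0.840%.
VaR = −(0.840%) + 2.576 × 16.222% = 40.948%.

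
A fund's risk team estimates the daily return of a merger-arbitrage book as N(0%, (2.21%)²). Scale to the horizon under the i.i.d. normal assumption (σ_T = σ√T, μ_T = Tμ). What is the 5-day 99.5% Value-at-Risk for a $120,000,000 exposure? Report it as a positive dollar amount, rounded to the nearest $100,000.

$15,300,000

At 99.5%, z = 2.576.
σ_{5d} = 2.21% × √5 = 4.942%.
VaR = 2.576 × 4.942% = 12.731%.
On $120,000,000: 0.12731 × $120,000,000 = $15,277,200.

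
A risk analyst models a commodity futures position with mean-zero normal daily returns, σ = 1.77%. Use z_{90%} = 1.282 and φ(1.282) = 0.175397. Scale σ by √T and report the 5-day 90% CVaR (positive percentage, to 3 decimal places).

σ_{5d} = 1.77% × √5 = 3.958%.
ES multiplier = φ(z)/(1−α) = 0.175397/0.1 = 1.754.
ES = 3.958% × 1.754 = 6.942%.

6.942%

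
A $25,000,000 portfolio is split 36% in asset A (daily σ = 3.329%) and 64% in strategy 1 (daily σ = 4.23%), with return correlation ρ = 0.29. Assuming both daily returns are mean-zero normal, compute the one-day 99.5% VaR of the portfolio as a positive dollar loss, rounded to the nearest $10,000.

$2,100,000

σ_p² = 0.36²·3.329² + 0.64²·4.23² + 2·0.29·0.36·0.64·3.329·4.23 = 10.6470 (%²).
σ_p = √10.6470 = 3.263%.
At 99.5%, z = 2.576.
VaR = 2.576 × 3.263% = 8.405%; on $25,000,000 that is $2,101,250.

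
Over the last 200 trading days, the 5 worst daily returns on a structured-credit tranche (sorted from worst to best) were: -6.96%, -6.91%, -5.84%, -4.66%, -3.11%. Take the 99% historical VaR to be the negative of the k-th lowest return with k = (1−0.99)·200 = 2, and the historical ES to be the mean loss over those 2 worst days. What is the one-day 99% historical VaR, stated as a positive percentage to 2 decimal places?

6.91%

k = 2; the 2nd lowest return is -6.91%, so VaR = 6.91%.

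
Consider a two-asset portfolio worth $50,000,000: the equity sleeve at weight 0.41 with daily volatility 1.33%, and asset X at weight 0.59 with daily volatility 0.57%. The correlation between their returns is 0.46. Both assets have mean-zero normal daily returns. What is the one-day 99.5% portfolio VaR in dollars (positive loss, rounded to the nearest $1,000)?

$980,000

σ_p² = 0.41²·1.33² + 0.59²·0.57² + 2·0.46·0.41·0.59·1.33·0.57 = 0.5792 (%²).
σ_p = √0.5792 = 0.761%.
At 99.5%, z = 2.576.
VaR = 2.576 × 0.761% = 1.960%; on $50,000,000 that is $980,000.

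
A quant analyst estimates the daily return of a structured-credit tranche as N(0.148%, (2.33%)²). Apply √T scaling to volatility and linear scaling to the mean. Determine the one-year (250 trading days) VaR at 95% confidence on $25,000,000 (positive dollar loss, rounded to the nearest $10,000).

At 95%, z = 1.645.
σ_{250d} = 2.33% × √250 = 36.841%; μ_{250d} = 250 × 0.148% = 37.000%.
VaR = −(37.000%) + 1.645 × 36.841% = 23.603%.
On $25,000,000: 0.23603 × $25,000,000 = $5,900,750.

$5,900,000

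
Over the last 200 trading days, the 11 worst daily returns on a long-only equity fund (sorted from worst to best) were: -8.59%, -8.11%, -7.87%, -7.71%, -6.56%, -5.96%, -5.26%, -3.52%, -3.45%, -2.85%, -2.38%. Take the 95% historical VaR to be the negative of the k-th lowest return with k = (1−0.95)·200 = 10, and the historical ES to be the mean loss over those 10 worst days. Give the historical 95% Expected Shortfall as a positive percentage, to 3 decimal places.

5.988%

The 10 worst returns sum to -59.88%.
ES = −(-59.88%) / 10 = 5.988%.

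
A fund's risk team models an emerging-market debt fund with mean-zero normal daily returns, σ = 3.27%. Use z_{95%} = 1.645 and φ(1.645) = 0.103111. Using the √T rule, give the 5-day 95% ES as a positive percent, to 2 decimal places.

15.08%

σ_{5d} = 3.27% × √5 = 7.312%.
ES multiplier = φ(z)/(1−α) = 0.103111/0.05 = 2.062.
ES = 7.312% × 2.062 = 15.077%.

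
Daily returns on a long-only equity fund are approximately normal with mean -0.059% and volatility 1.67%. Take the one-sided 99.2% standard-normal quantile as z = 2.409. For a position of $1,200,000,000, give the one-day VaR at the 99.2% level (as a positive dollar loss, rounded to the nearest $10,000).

$48,980,000

VaR = −μ + z·σ = −(-0.059%) + 2.409 × 1.67% = 4.082%.
On $1,200,000,000: 0.04082 × $1,200,000,000 = $48,984,000.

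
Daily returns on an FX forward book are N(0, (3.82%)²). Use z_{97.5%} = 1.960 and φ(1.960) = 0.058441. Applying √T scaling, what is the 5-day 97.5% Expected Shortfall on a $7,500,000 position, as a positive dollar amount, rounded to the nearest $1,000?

$1,498,000

σ_{5d} = 3.82% × √5 = 8.542%.
ES multiplier = φ(z)/(1−α) = 0.058441/0.025 = 2.338.
ES = 8.542% × 2.338 = 19.971%; on $7,500,000: $1,497,825.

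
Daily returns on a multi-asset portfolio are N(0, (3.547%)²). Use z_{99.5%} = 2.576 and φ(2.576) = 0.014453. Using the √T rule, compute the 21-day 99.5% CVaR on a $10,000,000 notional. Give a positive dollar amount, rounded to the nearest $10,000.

σ_{21d} = 3.547% × √21 = 16.254%.
ES multiplier = φ(z)/(1−α) = 0.014453/0.005 = 2.891.
ES = 16.254% × 2.891 = 46.990%; on $10,000,000: $4,699,000.

$4,700,000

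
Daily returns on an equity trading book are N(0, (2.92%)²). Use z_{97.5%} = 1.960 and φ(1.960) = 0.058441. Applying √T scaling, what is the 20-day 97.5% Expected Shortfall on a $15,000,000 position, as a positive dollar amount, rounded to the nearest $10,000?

$4,580,000

σ_{20d} = 2.92% × √20 = 13.059%.
ES multiplier = φ(z)/(1−α) = 0.058441/0.025 = 2.338.
ES = 13.059% × 2.338 = 30.532%; on $15,000,000: $4,579,800.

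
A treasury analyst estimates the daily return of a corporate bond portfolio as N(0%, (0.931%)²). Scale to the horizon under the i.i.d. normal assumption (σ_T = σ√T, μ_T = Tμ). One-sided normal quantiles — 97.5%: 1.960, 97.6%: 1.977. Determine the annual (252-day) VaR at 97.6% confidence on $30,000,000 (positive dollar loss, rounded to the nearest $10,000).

$8,770,000

σ_{252d} = 0.931% × √252 = 14.779%.
VaR = 1.977 × 14.779% = 29.218%.
On $30,000,000: 0.29218 × $30,000,000 = $8,765,400.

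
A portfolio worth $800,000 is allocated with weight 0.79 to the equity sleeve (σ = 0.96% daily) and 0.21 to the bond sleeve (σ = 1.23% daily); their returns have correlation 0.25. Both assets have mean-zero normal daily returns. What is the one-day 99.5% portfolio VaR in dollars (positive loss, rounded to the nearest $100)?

σ_p² = 0.79²·0.96² + 0.21²·1.23² + 2·0.25·0.79·0.21·0.96·1.23 = 0.7398 (%²).
σ_p = √0.7398 = 0.860%.
At 99.5%, z = 2.576.
VaR = 2.576 × 0.860% = 2.215%; on $800,000 that is $17,720.

$17,700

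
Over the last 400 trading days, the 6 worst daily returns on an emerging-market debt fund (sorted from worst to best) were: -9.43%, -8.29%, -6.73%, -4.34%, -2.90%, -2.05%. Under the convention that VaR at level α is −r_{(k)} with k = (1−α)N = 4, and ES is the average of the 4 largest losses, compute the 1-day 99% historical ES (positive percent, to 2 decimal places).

The 4 worst returns sum to -28.79%.
ES = −(-28.79%) / 4 = 7.1975% ≈ 7.20%.

7.20%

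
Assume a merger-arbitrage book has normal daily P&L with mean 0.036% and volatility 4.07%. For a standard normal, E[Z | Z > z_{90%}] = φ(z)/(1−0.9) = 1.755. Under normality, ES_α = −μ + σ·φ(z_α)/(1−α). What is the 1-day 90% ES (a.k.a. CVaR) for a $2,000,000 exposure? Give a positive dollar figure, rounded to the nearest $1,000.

$142,000

ES = −(0.036%) + 4.07% × 1.755 = 7.107%.
On $2,000,000: 0.07107 × $2,000,000 = $142,140.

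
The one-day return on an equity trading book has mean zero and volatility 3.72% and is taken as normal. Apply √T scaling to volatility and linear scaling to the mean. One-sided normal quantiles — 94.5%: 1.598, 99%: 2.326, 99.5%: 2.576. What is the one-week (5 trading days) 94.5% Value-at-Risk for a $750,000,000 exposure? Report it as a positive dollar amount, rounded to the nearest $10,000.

$99,690,000

σ_{5d} = 3.72% × √5 = 8.318%.
VaR = 1.598 × 8.318% = 13.292%.
On $750,000,000: 0.13292 × $750,000,000 = $99,690,000.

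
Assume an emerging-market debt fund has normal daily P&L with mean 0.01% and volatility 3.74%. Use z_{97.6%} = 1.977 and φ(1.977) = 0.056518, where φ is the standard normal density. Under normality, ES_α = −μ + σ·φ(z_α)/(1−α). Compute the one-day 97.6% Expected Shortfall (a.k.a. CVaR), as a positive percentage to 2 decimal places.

8.80%

Tail multiplier: φ(z)/(1−α) = 0.056518 / 0.024 = 2.355.
ES = −(0.01%) + 3.74% × 2.355 = 8.798%.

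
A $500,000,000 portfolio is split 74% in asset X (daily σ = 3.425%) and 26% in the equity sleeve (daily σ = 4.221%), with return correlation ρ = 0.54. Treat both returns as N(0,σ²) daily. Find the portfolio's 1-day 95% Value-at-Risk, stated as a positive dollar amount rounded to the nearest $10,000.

σ_p² = 0.74²·3.425² + 0.26²·4.221² + 2·0.54·0.74·0.26·3.425·4.221 = 10.6321 (%²).
σ_p = √10.6321 = 3.261%.
At 95%, z = 1.645.
VaR = 1.645 × 3.261% = 5.364%; on $500,000,000 that is $26,820,000.

$26,820,000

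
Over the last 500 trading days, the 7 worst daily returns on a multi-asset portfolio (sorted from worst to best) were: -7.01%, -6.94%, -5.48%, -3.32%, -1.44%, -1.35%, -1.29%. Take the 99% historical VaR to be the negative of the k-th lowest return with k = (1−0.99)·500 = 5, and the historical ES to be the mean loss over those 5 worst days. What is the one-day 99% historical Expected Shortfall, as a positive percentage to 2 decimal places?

4.84%

The 5 worst returns sum to -24.19%.
ES = −(-24.19%) / 5 = 4.838% ≈ 4.84%.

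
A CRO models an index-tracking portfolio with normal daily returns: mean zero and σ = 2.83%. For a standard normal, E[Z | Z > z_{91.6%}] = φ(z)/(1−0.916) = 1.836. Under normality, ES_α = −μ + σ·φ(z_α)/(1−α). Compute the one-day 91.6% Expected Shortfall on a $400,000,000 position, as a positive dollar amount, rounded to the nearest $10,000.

$20,780,000

ES = 2.83% × 1.836 = 5.196%.
On $400,000,000: 0.05196 × $400,000,000 = $20,784,000.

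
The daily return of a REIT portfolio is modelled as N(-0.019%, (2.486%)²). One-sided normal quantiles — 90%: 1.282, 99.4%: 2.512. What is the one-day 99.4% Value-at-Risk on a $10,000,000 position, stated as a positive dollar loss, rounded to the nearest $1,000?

$626,000

VaR = −μ + z·σ = −(-0.019%) + 2.512 × 2.486% = 6.264%.
On $10,000,000: 0.06264 × $10,000,000 = $626,400.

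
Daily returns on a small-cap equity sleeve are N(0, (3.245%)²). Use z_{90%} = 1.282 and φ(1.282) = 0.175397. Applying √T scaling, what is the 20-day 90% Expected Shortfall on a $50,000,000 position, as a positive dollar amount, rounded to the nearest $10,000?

$12,730,000

σ_{20d} = 3.245% × √20 = 14.512%.
ES multiplier = φ(z)/(1−α) = 0.175397/0.1 = 1.754.
ES = 14.512% × 1.754 = 25.454%; on $50,000,000: $12,727,000.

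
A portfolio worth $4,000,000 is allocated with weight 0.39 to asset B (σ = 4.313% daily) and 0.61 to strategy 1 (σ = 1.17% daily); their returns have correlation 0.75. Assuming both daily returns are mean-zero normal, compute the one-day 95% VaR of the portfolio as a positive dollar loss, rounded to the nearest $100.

$149,200

σ_p² = 0.39²·4.313² + 0.61²·1.17² + 2·0.75·0.39·0.61·4.313·1.17 = 5.1395 (%²).
σ_p = √5.1395 = 2.267%.
At 95%, z = 1.645.
VaR = 1.645 × 2.267% = 3.729%; on $4,000,000 that is $149,160.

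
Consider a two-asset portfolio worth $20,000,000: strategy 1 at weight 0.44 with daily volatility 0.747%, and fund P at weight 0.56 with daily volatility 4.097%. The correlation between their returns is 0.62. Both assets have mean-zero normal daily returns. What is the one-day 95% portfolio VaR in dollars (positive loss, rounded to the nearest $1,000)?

σ_p² = 0.44²·0.747² + 0.56²·4.097² + 2·0.62·0.44·0.56·0.747·4.097 = 6.3070 (%²).
σ_p = √6.3070 = 2.511%.
At 95%, z = 1.645.
VaR = 1.645 × 2.511% = 4.131%; on $20,000,000 that is $826,200.

$826,000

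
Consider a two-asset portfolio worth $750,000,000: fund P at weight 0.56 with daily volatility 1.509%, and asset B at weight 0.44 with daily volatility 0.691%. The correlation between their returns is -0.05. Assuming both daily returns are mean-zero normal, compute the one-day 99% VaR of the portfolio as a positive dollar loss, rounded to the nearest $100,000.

σ_p² = 0.56²·1.509² + 0.44²·0.691² + 2·-0.05·0.56·0.44·1.509·0.691 = 0.7808 (%²).
σ_p = √0.7808 = 0.884%.
At 99%, z = 2.326.
VaR = 2.326 × 0.884% = 2.056%; on $750,000,000 that is $15,420,000.

$15,400,000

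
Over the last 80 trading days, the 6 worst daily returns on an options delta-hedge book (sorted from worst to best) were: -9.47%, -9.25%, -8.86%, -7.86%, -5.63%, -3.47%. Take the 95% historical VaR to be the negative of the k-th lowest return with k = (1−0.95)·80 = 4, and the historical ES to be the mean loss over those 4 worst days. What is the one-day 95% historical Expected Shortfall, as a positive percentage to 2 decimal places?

The 4 worst returns sum to -35.44%.
ES = −(-35.44%) / 4 = 8.86%.

8.86%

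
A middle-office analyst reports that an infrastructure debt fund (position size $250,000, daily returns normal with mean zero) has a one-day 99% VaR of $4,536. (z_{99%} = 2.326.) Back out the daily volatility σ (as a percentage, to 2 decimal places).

0.78%

VaR as a fraction: $4,536 / $250,000 = 1.814%.
σ = VaR / z = 1.814% / 2.326 = 0.780%.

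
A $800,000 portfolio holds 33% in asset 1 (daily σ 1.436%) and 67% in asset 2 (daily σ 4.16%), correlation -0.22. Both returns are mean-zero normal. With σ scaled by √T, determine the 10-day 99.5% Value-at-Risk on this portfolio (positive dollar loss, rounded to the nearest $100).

$177,400

σ_p = √(0.33²·1.436² + 0.67²·4.16² + 2·-0.22·0.33·0.67·1.436·4.16) = 2.722%.
σ_{10d} = 2.722% × √10 = 8.608%.
z(99.5%) = 2.576.
VaR = 2.576 × 8.608% = 22.174%; on $800,000 that is $177,392.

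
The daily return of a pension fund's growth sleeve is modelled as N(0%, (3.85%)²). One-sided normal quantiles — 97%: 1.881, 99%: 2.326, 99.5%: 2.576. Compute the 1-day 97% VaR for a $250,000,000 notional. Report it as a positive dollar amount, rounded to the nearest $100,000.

$18,100,000

VaR = z·σ = 1.881 × 3.85% = 7.242%.
On $250,000,000: 0.07242 × $250,000,000 = $18,105,000.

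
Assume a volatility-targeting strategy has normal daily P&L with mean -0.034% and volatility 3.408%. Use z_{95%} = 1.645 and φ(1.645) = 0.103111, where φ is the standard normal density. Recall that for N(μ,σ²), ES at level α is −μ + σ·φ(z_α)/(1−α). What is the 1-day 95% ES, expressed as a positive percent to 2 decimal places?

Tail multiplier: φ(z)/(1−α) = 0.103111 / 0.05 = 2.062.
ES = −(-0.034%) + 3.408% × 2.062 = 7.061%.

7.06%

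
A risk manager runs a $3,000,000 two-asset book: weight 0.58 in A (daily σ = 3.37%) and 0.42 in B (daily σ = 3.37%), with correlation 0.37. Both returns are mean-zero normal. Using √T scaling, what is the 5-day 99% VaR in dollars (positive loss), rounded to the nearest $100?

σ_p = √(0.58²·3.37² + 0.42²·3.37² + 2·0.37·0.58·0.42·3.37·3.37) = 2.806%.
σ_{5d} = 2.806% × √5 = 6.274%.
z(99%) = 2.326.
VaR = 2.326 × 6.274% = 14.593%; on $3,000,000 that is $437,790.

$437,800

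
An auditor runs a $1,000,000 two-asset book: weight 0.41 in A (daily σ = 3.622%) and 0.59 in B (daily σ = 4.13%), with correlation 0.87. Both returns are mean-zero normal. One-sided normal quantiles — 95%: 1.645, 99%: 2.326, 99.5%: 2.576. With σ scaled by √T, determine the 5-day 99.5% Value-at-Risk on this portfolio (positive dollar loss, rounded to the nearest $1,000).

$219,000

σ_p = √(0.41²·3.622² + 0.59²·4.13² + 2·0.87·0.41·0.59·3.622·4.13) = 3.800%.
σ_{5d} = 3.800% × √5 = 8.497%.
VaR = 2.576 × 8.497% = 21.888%; on $1,000,000 that is $218,880.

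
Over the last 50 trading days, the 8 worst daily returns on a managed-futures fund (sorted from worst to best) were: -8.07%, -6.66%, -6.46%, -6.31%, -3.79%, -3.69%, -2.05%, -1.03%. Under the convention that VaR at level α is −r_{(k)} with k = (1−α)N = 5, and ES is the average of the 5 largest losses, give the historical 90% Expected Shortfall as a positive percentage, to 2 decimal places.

6.26%

The 5 worst returns sum to -31.29%.
ES = −(-31.29%) / 5 = 6.258% ≈ 6.26%.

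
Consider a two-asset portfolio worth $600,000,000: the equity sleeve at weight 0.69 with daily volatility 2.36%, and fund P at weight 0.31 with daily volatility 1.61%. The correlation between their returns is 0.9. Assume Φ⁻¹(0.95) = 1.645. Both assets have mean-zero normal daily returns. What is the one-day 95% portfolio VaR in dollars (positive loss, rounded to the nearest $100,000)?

σ_p² = 0.69²·2.36² + 0.31²·1.61² + 2·0.9·0.69·0.31·2.36·1.61 = 4.3637 (%²).
σ_p = √4.3637 = 2.089%.
VaR = 1.645 × 2.089% = 3.436%; on $600,000,000 that is $20,616,000.

$20,600,000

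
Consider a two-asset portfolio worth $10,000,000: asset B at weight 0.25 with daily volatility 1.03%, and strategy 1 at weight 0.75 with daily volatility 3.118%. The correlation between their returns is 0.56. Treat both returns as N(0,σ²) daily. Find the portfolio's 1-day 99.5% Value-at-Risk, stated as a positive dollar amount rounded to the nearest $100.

σ_p² = 0.25²·1.03² + 0.75²·3.118² + 2·0.56·0.25·0.75·1.03·3.118 = 6.2093 (%²).
σ_p = √6.2093 = 2.492%.
At 99.5%, z = 2.576.
VaR = 2.576 × 2.492% = 6.419%; on $10,000,000 that is $641,900.

$641,900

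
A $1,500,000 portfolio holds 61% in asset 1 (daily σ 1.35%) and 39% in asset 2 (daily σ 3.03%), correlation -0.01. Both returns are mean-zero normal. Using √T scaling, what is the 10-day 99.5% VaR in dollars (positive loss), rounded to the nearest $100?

σ_p = √(0.61²·1.35² + 0.39²·3.03² + 2·-0.01·0.61·0.39·1.35·3.03) = 1.434%.
σ_{10d} = 1.434% × √10 = 4.535%.
z(99.5%) = 2.576.
VaR = 2.576 × 4.535% = 11.682%; on $1,500,000 that is $175,230.

$175,200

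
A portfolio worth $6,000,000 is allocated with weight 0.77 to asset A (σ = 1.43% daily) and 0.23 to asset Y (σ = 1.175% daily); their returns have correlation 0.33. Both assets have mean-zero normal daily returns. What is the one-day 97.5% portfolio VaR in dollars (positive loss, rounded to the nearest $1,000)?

σ_p² = 0.77²·1.43² + 0.23²·1.175² + 2·0.33·0.77·0.23·1.43·1.175 = 1.4819 (%²).
σ_p = √1.4819 = 1.217%.
At 97.5%, z = 1.960.
VaR = 1.960 × 1.217% = 2.385%; on $6,000,000 that is $143,100.

$143,000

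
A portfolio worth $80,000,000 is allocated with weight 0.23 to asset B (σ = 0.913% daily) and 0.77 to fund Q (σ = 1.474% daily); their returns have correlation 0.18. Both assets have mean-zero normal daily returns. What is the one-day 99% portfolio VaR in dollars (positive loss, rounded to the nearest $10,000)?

$2,220,000

σ_p² = 0.23²·0.913² + 0.77²·1.474² + 2·0.18·0.23·0.77·0.913·1.474 = 1.4181 (%²).
σ_p = √1.4181 = 1.191%.
At 99%, z = 2.326.
VaR = 2.326 × 1.191% = 2.770%; on $80,000,000 that is $2,216,000.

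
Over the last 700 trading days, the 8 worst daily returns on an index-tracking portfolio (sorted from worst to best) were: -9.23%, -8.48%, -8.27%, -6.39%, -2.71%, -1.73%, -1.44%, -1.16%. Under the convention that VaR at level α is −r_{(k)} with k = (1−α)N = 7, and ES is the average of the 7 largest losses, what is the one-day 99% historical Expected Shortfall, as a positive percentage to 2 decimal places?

The 7 worst returns sum to -38.25%.
ES = −(-38.25%) / 7 = 5.4642…% ≈ 5.46%.

5.46%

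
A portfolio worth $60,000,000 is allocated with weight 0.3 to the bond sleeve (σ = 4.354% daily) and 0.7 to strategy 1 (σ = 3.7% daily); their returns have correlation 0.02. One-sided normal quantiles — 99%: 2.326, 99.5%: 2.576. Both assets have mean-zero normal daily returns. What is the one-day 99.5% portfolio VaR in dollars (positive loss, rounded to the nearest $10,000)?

$4,520,000

σ_p² = 0.3²·4.354² + 0.7²·3.7² + 2·0.02·0.3·0.7·4.354·3.7 = 8.5496 (%²).
σ_p = √8.5496 = 2.924%.
VaR = 2.576 × 2.924% = 7.532%; on $60,000,000 that is $4,519,200.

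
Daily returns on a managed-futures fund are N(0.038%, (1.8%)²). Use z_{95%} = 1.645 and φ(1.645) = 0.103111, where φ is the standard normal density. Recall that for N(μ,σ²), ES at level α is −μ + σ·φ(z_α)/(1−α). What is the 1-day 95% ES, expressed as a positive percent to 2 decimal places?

Tail multiplier: φ(z)/(1−α) = 0.103111 / 0.05 = 2.062.
ES = −(0.038%) + 1.8% × 2.062 = 3.674%.

3.67%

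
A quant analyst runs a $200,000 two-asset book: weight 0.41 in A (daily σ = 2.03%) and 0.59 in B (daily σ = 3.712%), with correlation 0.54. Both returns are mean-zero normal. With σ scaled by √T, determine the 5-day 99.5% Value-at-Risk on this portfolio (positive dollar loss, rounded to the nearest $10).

σ_p = √(0.41²·2.03² + 0.59²·3.712² + 2·0.54·0.41·0.59·2.03·3.712) = 2.731%.
σ_{5d} = 2.731% × √5 = 6.107%.
z(99.5%) = 2.576.
VaR = 2.576 × 6.107% = 15.732%; on $200,000 that is $31,464.

$31,460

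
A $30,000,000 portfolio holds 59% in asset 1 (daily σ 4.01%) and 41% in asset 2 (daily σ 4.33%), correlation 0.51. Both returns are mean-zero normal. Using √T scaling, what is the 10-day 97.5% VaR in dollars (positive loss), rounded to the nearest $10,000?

σ_p = √(0.59²·4.01² + 0.41²·4.33² + 2·0.51·0.59·0.41·4.01·4.33) = 3.610%.
σ_{10d} = 3.610% × √10 = 11.416%.
z(97.5%) = 1.960.
VaR = 1.960 × 11.416% = 22.375%; on $30,000,000 that is $6,712,500.

$6,710,000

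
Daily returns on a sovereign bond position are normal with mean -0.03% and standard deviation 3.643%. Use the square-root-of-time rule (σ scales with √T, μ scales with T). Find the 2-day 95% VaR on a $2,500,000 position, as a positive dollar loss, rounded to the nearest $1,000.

At 95%, z = 1.645.
σ_{2d} = 3.643% × √2 = 5.152%; μ_{2d} = 2 × -0.03% = -0.060%.
VaR = −(-0.060%) + 1.645 × 5.152% = 8.535%.
On $2,500,000: 0.08535 × $2,500,000 = $213,375.

$213,000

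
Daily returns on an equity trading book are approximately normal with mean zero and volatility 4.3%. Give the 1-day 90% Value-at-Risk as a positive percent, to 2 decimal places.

At 90% one-sided, z = 1.282.
VaR = z·σ = 1.282 × 4.3% = 5.513%.

5.51%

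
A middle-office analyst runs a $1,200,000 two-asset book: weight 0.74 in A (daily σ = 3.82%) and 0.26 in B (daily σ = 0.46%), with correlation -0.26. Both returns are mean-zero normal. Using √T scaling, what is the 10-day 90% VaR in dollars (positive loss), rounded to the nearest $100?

$136,100

σ_p = √(0.74²·3.82² + 0.26²·0.46² + 2·-0.26·0.74·0.26·3.82·0.46) = 2.798%.
σ_{10d} = 2.798% × √10 = 8.848%.
z(90%) = 1.282.
VaR = 1.282 × 8.848% = 11.343%; on $1,200,000 that is $136,116.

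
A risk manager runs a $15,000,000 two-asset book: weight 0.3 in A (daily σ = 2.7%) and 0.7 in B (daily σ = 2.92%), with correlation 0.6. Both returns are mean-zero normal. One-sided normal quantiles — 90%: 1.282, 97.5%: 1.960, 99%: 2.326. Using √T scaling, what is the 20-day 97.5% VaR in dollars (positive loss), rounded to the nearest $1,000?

$3,434,000

σ_p = √(0.3²·2.7² + 0.7²·2.92² + 2·0.6·0.3·0.7·2.7·2.92) = 2.612%.
σ_{20d} = 2.612% × √20 = 11.681%.
VaR = 1.960 × 11.681% = 22.895%; on $15,000,000 that is $3,434,250.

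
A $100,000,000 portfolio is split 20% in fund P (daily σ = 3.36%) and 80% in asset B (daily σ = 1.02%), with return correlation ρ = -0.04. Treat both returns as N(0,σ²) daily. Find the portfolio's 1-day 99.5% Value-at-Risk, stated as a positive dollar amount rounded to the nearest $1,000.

σ_p² = 0.2²·3.36² + 0.8²·1.02² + 2·-0.04·0.2·0.8·3.36·1.02 = 1.0736 (%²).
σ_p = √1.0736 = 1.036%.
At 99.5%, z = 2.576.
VaR = 2.576 × 1.036% = 2.669%; on $100,000,000 that is $2,669,000.

$2,669,000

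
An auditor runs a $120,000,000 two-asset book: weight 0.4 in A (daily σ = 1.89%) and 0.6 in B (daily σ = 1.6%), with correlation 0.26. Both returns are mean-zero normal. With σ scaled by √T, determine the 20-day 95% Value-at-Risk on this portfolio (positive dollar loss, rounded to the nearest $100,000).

$12,100,000

σ_p = √(0.4²·1.89² + 0.6²·1.6² + 2·0.26·0.4·0.6·1.89·1.6) = 1.368%.
σ_{20d} = 1.368% × √20 = 6.118%.
z(95%) = 1.645.
VaR = 1.645 × 6.118% = 10.064%; on $120,000,000 that is $12,076,800.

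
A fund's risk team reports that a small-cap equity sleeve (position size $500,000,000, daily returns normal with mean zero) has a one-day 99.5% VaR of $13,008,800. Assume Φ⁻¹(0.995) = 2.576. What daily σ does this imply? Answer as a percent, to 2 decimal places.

1.01%

VaR as a fraction: $13,008,800 / $500,000,000 = 2.602%.
σ = VaR / z = 2.602% / 2.576 = 1.010%.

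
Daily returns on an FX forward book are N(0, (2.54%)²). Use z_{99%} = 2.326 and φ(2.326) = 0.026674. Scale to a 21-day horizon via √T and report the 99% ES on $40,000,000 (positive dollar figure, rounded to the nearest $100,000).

σ_{21d} = 2.54% × √21 = 11.640%.
ES multiplier = φ(z)/(1−α) = 0.026674/0.01 = 2.667.
ES = 11.640% × 2.667 = 31.044%; on $40,000,000: $12,417,600.

$12,400,000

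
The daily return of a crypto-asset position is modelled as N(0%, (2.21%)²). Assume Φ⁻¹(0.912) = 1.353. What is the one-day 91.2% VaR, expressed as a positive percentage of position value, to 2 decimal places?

2.99%

VaR = z·σ = 1.353 × 2.21% = 2.990%.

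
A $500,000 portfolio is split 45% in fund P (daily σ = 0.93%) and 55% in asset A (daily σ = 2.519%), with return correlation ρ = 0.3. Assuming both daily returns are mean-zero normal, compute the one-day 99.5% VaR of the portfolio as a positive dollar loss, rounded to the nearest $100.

σ_p² = 0.45²·0.93² + 0.55²·2.519² + 2·0.3·0.45·0.55·0.93·2.519 = 2.4425 (%²).
σ_p = √2.4425 = 1.563%.
At 99.5%, z = 2.576.
VaR = 2.576 × 1.563% = 4.026%; on $500,000 that is $20,130.

$20,100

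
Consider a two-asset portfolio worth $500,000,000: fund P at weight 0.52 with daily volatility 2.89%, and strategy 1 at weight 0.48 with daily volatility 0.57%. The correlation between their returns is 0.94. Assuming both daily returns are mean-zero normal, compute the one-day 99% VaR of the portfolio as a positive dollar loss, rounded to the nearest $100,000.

$20,500,000

σ_p² = 0.52²·2.89² + 0.48²·0.57² + 2·0.94·0.52·0.48·2.89·0.57 = 3.1063 (%²).
σ_p = √3.1063 = 1.762%.
At 99%, z = 2.326.
VaR = 2.326 × 1.762% = 4.098%; on $500,000,000 that is $20,490,000.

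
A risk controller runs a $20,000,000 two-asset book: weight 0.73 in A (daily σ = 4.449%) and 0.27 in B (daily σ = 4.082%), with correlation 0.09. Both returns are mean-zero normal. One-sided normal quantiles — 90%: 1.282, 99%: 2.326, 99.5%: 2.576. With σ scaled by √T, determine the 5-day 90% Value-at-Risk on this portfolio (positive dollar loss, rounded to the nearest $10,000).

$2,020,000

σ_p = √(0.73²·4.449² + 0.27²·4.082² + 2·0.09·0.73·0.27·4.449·4.082) = 3.522%.
σ_{5d} = 3.522% × √5 = 7.875%.
VaR = 1.282 × 7.875% = 10.096%; on $20,000,000 that is $2,019,200.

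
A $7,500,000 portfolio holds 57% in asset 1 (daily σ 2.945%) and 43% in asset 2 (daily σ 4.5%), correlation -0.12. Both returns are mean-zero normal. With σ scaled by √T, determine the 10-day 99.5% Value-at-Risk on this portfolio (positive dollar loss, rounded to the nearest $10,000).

σ_p = √(0.57²·2.945² + 0.43²·4.5² + 2·-0.12·0.57·0.43·2.945·4.5) = 2.405%.
σ_{10d} = 2.405% × √10 = 7.605%.
z(99.5%) = 2.576.
VaR = 2.576 × 7.605% = 19.590%; on $7,500,000 that is $1,469,250.

$1,470,000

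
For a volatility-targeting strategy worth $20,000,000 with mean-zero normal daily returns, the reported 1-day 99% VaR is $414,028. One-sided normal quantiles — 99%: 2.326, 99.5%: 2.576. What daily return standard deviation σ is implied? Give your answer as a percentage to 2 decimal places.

0.89%

VaR as a fraction: $414,028 / $20,000,000 = 2.070%.
σ = VaR / z = 2.070% / 2.326 = 0.890%.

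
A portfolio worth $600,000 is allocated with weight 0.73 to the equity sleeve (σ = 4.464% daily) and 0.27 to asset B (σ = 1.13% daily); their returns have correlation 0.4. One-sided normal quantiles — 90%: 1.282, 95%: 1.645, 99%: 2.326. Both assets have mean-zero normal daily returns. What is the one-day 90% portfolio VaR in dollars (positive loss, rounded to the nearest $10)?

σ_p² = 0.73²·4.464² + 0.27²·1.13² + 2·0.4·0.73·0.27·4.464·1.13 = 11.5077 (%²).
σ_p = √11.5077 = 3.392%.
VaR = 1.282 × 3.392% = 4.349%; on $600,000 that is $26,094.

$26,090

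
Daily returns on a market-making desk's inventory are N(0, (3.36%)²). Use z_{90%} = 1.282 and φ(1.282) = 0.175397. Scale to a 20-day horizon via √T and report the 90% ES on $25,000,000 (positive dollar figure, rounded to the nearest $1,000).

$6,589,000

σ_{20d} = 3.36% × √20 = 15.026%.
ES multiplier = φ(z)/(1−α) = 0.175397/0.1 = 1.754.
ES = 15.026% × 1.754 = 26.356%; on $25,000,000: $6,589,000.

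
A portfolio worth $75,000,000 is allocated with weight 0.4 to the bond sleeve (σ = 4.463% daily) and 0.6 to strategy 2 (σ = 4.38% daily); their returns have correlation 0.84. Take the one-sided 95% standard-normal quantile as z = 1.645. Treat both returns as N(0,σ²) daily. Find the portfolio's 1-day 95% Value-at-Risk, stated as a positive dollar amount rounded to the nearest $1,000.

σ_p² = 0.4²·4.463² + 0.6²·4.38² + 2·0.84·0.4·0.6·4.463·4.38 = 17.9751 (%²).
σ_p = √17.9751 = 4.240%.
VaR = 1.645 × 4.240% = 6.975%; on $75,000,000 that is $5,231,250.

$5,231,000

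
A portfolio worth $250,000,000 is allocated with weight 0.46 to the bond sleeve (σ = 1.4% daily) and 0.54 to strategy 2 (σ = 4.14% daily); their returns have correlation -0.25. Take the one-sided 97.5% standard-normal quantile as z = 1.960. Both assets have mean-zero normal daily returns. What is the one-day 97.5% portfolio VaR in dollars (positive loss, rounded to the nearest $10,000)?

σ_p² = 0.46²·1.4² + 0.54²·4.14² + 2·-0.25·0.46·0.54·1.4·4.14 = 4.6928 (%²).
σ_p = √4.6928 = 2.166%.
VaR = 1.960 × 2.166% = 4.245%; on $250,000,000 that is $10,612,500.

$10,610,000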